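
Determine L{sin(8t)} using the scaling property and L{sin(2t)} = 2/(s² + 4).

Using L{f(at)} = (1/a)F(s/a) with a=4: L{sin(8t)} = (1/4) · 2/((s/4)² + 4) = (1/4) · 2·16/(s² + 64) = 8/(s² + 64)

Final answer: 8/(s² + 64)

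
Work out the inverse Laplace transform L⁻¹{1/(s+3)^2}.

L⁻¹{n!/(s-a)^(n+1)} = t^n·e^(at) with n=1, a=-3. So L⁻¹{1/(s+3)^2} = t·e^(-3t)

Final answer: t·e^(-3t)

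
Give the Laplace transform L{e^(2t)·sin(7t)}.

L{e^(at)·sin(ωt)} = ω/((s-a)² + ω²), so L{e^(2t)·sin(7t)} = 7/((s-2)² + 49)

Final answer: 7/((s-2)² + 49)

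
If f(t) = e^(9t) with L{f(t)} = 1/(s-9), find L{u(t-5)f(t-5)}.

Time shift theorem: L{u(t-a)f(t-a)} = e^(-as)F(s). Here a=5, F(s) = 1/(s-9), so L{u(t-5)f(t-5)} = e^(-5s)·1/(s-9)

Final answer: e^(-5s)·1/(s-9)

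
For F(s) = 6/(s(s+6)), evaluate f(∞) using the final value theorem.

f(∞) = lim_{s→0} s·6/(s(s+6)) = lim_{s→0} 6/(s+6) = 6/6 = 1

Final answer: 1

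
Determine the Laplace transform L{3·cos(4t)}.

L{cos(ωt)} = s/(s² + ω²), so L{cos(4t)} = s/(s² + 16). Then L{3·cos(4t)} = 3·s/(s² + 16) = 3s/(s² + 16)

Final answer: 3s/(s² + 16)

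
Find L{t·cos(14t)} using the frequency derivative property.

L{cos(14t)} = s/(s² + 196). Derivative: d/ds[s/(s² + 196)] = [(s² + 196) - s·2s]/(s² + 196)² = (196 - s²)/(s² + 196)². So L{t·cos(14t)} = -F'(s) = (s² - 196)/(s² + 196)²

Final answer: (s² - 196)/(s² + 196)²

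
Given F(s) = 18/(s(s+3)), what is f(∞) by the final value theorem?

f(∞) = lim_{s→0} s·18/(s(s+3)) = lim_{s→0} 18/(s+3) = 18/3 = 6

Final answer: 6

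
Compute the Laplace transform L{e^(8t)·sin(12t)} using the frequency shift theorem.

Frequency shift: L{e^(at)f(t)} = F(s-a). L{e^(8t)·sin(12t)} = 12/((s-8)² + 144)

Final answer: 12/((s-8)² + 144)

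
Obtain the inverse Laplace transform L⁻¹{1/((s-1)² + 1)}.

Using frequency shift, L⁻¹{1/((s-1)² + 1)} = e^t·sin(t)

Final answer: e^t·sin(t)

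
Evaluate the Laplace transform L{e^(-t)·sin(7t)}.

L{e^(at)·sin(ωt)} = ω/((s-a)² + ω²), so L{e^(-t)·sin(7t)} = 7/((s+1)² + 49)

Final answer: 7/((s+1)² + 49)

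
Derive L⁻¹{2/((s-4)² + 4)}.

Form: b/((s-a)² + b²) → e^(at)sin(bt). With a=4, b=2

Final answer: e^(4t)·sin(2t)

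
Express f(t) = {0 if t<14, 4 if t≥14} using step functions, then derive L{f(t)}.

f(t) = 4·u(t-14). L{u(t-14)} = e^(-14s)/s, so L{f(t)} = 4·e^(-14s)/s

Final answer: 4·e^(-14s)/s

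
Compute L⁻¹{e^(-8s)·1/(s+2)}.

L⁻¹{1/(s+2)} = e^(-2t). By the time shift theorem, L⁻¹{e^(-as)F(s)} = u(t-a)f(t-a) with a=8, so L⁻¹{e^(-8s)·1/(s+2)} = u(t-8)·e^(-2(t-8))

Final answer: u(t-8)·e^(-2(t-8))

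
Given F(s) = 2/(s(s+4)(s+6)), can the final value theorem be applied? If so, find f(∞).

Poles of sF(s) = 2/((s+4)(s+6)) are at s = -4 and s = -6, both in the left half-plane. Theorem applies. f(∞) = lim_{s→0} sF(s) = 2/(4·6) = 1/12

Final answer: 1/12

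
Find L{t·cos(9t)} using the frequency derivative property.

L{cos(9t)} = s/(s² + 81). Derivative: d/ds[s/(s² + 81)] = [(s² + 81) - s·2s]/(s² + 81)² = (81 - s²)/(s² + 81)². So L{t·cos(9t)} = -F'(s) = (s² - 81)/(s² + 81)²

Final answer: (s² - 81)/(s² + 81)²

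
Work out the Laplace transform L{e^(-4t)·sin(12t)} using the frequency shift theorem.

Frequency shift: L{e^(at)f(t)} = F(s-a). L{e^(-4t)·sin(12t)} = 12/((s+4)² + 144)

Final answer: 12/((s+4)² + 144)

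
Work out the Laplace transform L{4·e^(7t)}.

L{e^(at)} = 1/(s-a), so L{e^(7t)} = 1/(s-7). Then L{4·e^(7t)} = 4/(s-7)

Final answer: 4/(s-7)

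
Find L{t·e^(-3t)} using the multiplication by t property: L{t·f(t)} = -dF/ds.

Using L{t^n·e^(at)} = n!/(s-a)^(n+1), L{t·e^(-3t)} = 1/(s+3)^2

Final answer: 1/(s+3)^2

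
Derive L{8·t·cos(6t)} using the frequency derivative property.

L{cos(6t)} = s/(s² + 36). Derivative: d/ds[s/(s² + 36)] = [(s² + 36) - s·2s]/(s² + 36)² = (36 - s²)/(s² + 36)². So L{t·cos(6t)} = -F'(s) = (s² - 36)/(s² + 36)². Then L{8·t·cos(6t)} = 8·(s² - 36)/(s² + 36)²

Final answer: 8·(s² - 36)/(s² + 36)²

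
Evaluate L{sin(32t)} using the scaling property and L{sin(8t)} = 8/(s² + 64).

Using L{f(at)} = (1/a)F(s/a) with a=4: L{sin(32t)} = (1/4) · 8/((s/4)² + 64) = (1/4) · 8·16/(s² + 1024) = 32/(s² + 1024)

Final answer: 32/(s² + 1024)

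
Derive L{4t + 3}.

L{4t + 3} = 4·L{t} + 3·L{1} = 4/s² + 3/s

Final answer: 4/s² + 3/s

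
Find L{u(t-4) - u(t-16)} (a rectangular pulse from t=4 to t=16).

L{u(t-a)} = e^(-as)/s. L{u(t-4) - u(t-16)} = (e^(-4s) - e^(-16s))/s

Final answer: (e^(-4s) - e^(-16s))/s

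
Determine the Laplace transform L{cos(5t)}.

L{cos(ωt)} = s/(s² + ω²), so L{cos(5t)} = s/(s² + 25)

Final answer: s/(s² + 25)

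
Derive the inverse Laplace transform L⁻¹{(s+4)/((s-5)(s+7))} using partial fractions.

Using partial fractions, f(t) = (9e^(5t) + 3e^(-7t))/12

Final answer: (9e^(5t) + 3e^(-7t))/12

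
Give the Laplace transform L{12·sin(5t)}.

L{sin(ωt)} = ω/(s² + ω²), so L{sin(5t)} = 5/(s² + 25). Then L{12·sin(5t)} = 12·5/(s² + 25) = 60/(s² + 25)

Final answer: 60/(s² + 25)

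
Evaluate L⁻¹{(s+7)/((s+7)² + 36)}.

Using frequency shift: L⁻¹{(s-a)/((s-a)² + b²)} = e^(at)cos(bt). Here a=-7, b=6

Final answer: e^(-7t)·cos(6t)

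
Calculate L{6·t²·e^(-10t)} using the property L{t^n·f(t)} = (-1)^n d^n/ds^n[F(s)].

L{e^(-10t)} = 1/(s+10). d/ds[1/(s+10)] = -1/(s+10)². d²/ds²[1/(s+10)] = 2/(s+10)³. So L{t²·e^(-10t)} = (-1)² · 2/(s+10)³ = 2/(s+10)³. Then L{6·t²·e^(-10t)} = 6·2/(s+10)³ = 12/(s+10)³

Final answer: 12/(s+10)³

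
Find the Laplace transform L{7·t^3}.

L{t^n} = n!/s^(n+1), so L{t^3} = 6/s^4. Then L{7·t^3} = 7·6/s^4 = 42/s^4

Final answer: 42/s^4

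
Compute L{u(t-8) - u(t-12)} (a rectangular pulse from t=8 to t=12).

L{u(t-a)} = e^(-as)/s. L{u(t-8) - u(t-12)} = (e^(-8s) - e^(-12s))/s

Final answer: (e^(-8s) - e^(-12s))/s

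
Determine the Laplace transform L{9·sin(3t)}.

L{sin(ωt)} = ω/(s² + ω²), so L{sin(3t)} = 3/(s² + 9). Then L{9·sin(3t)} = 9·3/(s² + 9) = 27/(s² + 9)

Final answer: 27/(s² + 9)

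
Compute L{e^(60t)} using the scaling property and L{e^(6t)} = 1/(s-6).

Using L{f(at)} = (1/a)F(s/a) with a=10 and f(t) = e^(6t): L{e^(60t)} = (1/10) · 1/((s/10)-6) = (1/10) · 10/(s-60) = 1/(s-60)

Final answer: 1/(s-60)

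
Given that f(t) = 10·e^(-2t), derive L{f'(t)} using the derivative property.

f(0) = 10, F(s) = 10/(s+2). L{f'(t)} = s·F(s) - f(0) = 10s/(s+2) - 10 = (10s - 10(s+2))/(s+2) = -20/(s+2)

Final answer: -20/(s+2)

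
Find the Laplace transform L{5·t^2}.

L{t^n} = n!/s^(n+1), so L{t^2} = 2/s^3. Then L{5·t^2} = 5·2/s^3 = 10/s^3

Final answer: 10/s^3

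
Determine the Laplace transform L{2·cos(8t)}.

L{cos(ωt)} = s/(s² + ω²), so L{cos(8t)} = s/(s² + 64). Then L{2·cos(8t)} = 2·s/(s² + 64) = 2s/(s² + 64)

Final answer: 2s/(s² + 64)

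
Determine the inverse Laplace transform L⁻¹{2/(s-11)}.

L⁻¹{1/(s-a)} = e^(at), so L⁻¹{1/(s-11)} = e^(11t), and L⁻¹{2/(s-11)} = 2·e^(11t)

Final answer: 2·e^(11t)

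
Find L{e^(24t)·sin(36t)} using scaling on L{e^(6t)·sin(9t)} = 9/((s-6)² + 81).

Scaling with a=4: L{e^(24t)·sin(36t)} = (1/4) · 9/((s/4-6)² + 81). Simplifying: 36/((s-24)² + 1296)

Final answer: 36/((s-24)² + 1296)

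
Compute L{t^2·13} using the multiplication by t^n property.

L{13} = 13/s. d^1/ds^1[1/s] = -1/s². d^2/ds^2[1/s] = 2/s^3. So L{t^2} = (-1)^{2}·2/s^3 = 2/s^3. Then L{t^2·13} = 13·2/s^3 = 26/s^3

Final answer: 26/s^3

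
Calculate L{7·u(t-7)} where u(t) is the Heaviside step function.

L{u(t-a)} = e^(-as)/s. Here a=7, so L{u(t-7)} = e^(-7s)/s, and L{7·u(t-7)} = 7·e^(-7s)/s

Final answer: 7·e^(-7s)/s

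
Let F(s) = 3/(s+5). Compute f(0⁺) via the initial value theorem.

f(0⁺) = lim_{s→∞} s·3/(s+5) = lim_{s→∞} 3s/(s+5) = 3

Final answer: 3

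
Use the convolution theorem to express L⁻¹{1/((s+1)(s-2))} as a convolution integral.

1/((s+1)(s-2)) = (1/(s+1))·(1/(s-2)) = L{e^(-t)}·L{e^(2t)}. So f(t) = e^(-t)*e^(2t) = ∫₀ᵗ e^(-τ)·e^(2(t-τ)) dτ

Final answer: ∫₀ᵗ e^(-τ)·e^(2(t-τ)) dτ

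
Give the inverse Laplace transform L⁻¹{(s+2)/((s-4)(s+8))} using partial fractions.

Using partial fractions, f(t) = (6e^(4t) + 6e^(-8t))/12

Final answer: (6e^(4t) + 6e^(-8t))/12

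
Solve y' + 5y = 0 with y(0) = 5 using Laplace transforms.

L{y'} + 5L{y} = 0. sY - 5 + 5Y = 0. Y(s+5) = 5. Y = 5/(s+5)

Final answer: y(t) = 5e^(-5t)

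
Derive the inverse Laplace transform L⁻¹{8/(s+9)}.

L⁻¹{1/(s-a)} = e^(at), so L⁻¹{1/(s+9)} = e^(-9t), and L⁻¹{8/(s+9)} = 8·e^(-9t)

Final answer: 8·e^(-9t)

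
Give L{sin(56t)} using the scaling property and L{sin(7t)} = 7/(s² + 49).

Using L{f(at)} = (1/a)F(s/a) with a=8: L{sin(56t)} = (1/8) · 7/((s/8)² + 49) = (1/8) · 7·64/(s² + 3136) = 56/(s² + 3136)

Final answer: 56/(s² + 3136)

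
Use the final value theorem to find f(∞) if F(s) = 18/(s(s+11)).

f(∞) = lim_{s→0} s·18/(s(s+11)) = lim_{s→0} 18/(s+11) = 18/11 = 18/11

Final answer: 18/11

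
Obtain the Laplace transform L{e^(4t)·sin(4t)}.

L{e^(at)·sin(ωt)} = ω/((s-a)² + ω²), so L{e^(4t)·sin(4t)} = 4/((s-4)² + 16)

Final answer: 4/((s-4)² + 16)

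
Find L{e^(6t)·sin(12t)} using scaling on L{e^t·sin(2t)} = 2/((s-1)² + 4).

Scaling with a=6: L{e^(6t)·sin(12t)} = (1/6) · 2/((s/6-1)² + 4). Simplifying: 12/((s-6)² + 144)

Final answer: 12/((s-6)² + 144)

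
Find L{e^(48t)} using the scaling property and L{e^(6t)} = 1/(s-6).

Using L{f(at)} = (1/a)F(s/a) with a=8 and f(t) = e^(6t): L{e^(48t)} = (1/8) · 1/((s/8)-6) = (1/8) · 8/(s-48) = 1/(s-48)

Final answer: 1/(s-48)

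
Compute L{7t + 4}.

L{7t + 4} = 7·L{t} + 4·L{1} = 7/s² + 4/s

Final answer: 7/s² + 4/s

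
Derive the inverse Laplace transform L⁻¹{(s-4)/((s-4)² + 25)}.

Using frequency shift, L⁻¹{(s-4)/((s-4)² + 25)} = e^(4t)·cos(5t)

Final answer: e^(4t)·cos(5t)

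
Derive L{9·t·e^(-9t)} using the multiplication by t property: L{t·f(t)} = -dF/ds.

Using L{t^n·e^(at)} = n!/(s-a)^(n+1), L{t·e^(-9t)} = 1/(s+9)^2, so L{9·t·e^(-9t)} = 9·1/(s+9)^2 = 9/(s+9)^2

Final answer: 9/(s+9)^2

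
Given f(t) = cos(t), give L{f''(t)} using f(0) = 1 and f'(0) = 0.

F(s) = s/(s² + 1). L{f''(t)} = s²F(s) - sf(0) - f'(0) = s³/(s² + 1) - s = (s³ - s(s² + 1))/(s² + 1) = -1s/(s² + 1)

Final answer: -1s/(s² + 1)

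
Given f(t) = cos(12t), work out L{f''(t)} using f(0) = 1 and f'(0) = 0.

F(s) = s/(s² + 144). L{f''(t)} = s²F(s) - sf(0) - f'(0) = s³/(s² + 144) - s = (s³ - s(s² + 144))/(s² + 144) = -144s/(s² + 144)

Final answer: -144s/(s² + 144)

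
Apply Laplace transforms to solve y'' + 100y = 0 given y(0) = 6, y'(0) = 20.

L{y''} + 100L{y} = 0. s²Y - 6s - 20 + 100Y = 0. Y(s² + 100) = 6s + 20. Y = (6s + 20)/(s² + 100). Inverting: y(t) = 6cos(10t) + 2sin(10t)

Final answer: y(t) = 6cos(10t) + 2sin(10t)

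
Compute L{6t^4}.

L{t^n} = n!/s^(n+1). So L{6t^4} = 6·4!/s^5 = 144/s^5

Final answer: 144/s^5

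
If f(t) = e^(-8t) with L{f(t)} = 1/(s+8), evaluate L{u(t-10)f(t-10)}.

Time shift theorem: L{u(t-a)f(t-a)} = e^(-as)F(s). Here a=10, F(s) = 1/(s+8), so L{u(t-10)f(t-10)} = e^(-10s)·1/(s+8)

Final answer: e^(-10s)·1/(s+8)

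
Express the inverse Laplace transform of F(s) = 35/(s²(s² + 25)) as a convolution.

35/(s²(s² + 25)) = (1/s²)·(35/(s² + 25)) = L{t}·L{7·sin(5t)}. So f(t) = t*(7·sin(5t)) = ∫₀ᵗ 7τ·sin(5(t-τ)) dτ

Final answer: ∫₀ᵗ 7τ·sin(5(t-τ)) dτ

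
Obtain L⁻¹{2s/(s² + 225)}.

This is the form c·s/(s² + a²) with a = 15, c = 2. L⁻¹ = 2·cos(15t)

Final answer: 2·cos(15t)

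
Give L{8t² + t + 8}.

L{8t² + t + 8} = 8·2/s³ + 1/s² + 8/s = 16/s³ + 1/s² + 8/s

Final answer: 16/s³ + 1/s² + 8/s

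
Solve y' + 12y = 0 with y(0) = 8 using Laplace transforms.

L{y'} + 12L{y} = 0. sY - 8 + 12Y = 0. Y(s+12) = 8. Y = 8/(s+12)

Final answer: y(t) = 8e^(-12t)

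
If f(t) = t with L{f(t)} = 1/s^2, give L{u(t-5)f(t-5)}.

Time shift theorem: L{u(t-a)f(t-a)} = e^(-as)F(s). Here a=5, F(s) = 1/s^2, so L{u(t-5)f(t-5)} = e^(-5s)·1/s^2

Final answer: e^(-5s)·1/s^2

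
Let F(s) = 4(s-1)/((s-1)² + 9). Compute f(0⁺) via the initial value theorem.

f(0⁺) = lim_{s→∞} sF(s) = lim_{s→∞} 4s(s-1)/((s-1)² + 9) = 4

Final answer: 4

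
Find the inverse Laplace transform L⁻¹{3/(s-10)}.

L⁻¹{1/(s-a)} = e^(at), so L⁻¹{1/(s-10)} = e^(10t), and L⁻¹{3/(s-10)} = 3·e^(10t)

Final answer: 3·e^(10t)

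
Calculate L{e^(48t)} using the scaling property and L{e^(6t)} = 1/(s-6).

Using L{f(at)} = (1/a)F(s/a) with a=8 and f(t) = e^(6t): L{e^(48t)} = (1/8) · 1/((s/8)-6) = (1/8) · 8/(s-48) = 1/(s-48)

Final answer: 1/(s-48)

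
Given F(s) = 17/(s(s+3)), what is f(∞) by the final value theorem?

f(∞) = lim_{s→0} s·17/(s(s+3)) = lim_{s→0} 17/(s+3) = 17/3 = 17/3

Final answer: 17/3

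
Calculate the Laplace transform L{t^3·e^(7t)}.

L{t^n·e^(at)} = n!/(s-a)^(n+1), so L{t^3·e^(7t)} = 6/(s-7)^4

Final answer: 6/(s-7)^4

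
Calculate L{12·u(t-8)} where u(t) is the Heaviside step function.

L{u(t-a)} = e^(-as)/s. Here a=8, so L{u(t-8)} = e^(-8s)/s, and L{12·u(t-8)} = 12·e^(-8s)/s

Final answer: 12·e^(-8s)/s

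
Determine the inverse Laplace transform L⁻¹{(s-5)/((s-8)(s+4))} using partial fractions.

Using partial fractions, f(t) = (3e^(8t) + 9e^(-4t))/12

Final answer: (3e^(8t) + 9e^(-4t))/12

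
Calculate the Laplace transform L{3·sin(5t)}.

L{sin(ωt)} = ω/(s² + ω²), so L{sin(5t)} = 5/(s² + 25). Then L{3·sin(5t)} = 3·5/(s² + 25) = 15/(s² + 25)

Final answer: 15/(s² + 25)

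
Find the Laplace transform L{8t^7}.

L{8t^7} = 8 · L{t^7} = 8 · 5040/s^8 = 40320/s^8

Final answer: 40320/s^8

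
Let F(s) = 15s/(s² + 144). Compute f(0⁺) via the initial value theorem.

f(0⁺) = lim_{s→∞} s·15s/(s² + 144) = lim_{s→∞} 15s²/(s² + 144) = 15

Final answer: 15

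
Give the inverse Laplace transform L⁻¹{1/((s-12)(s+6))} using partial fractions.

Decompose: A/(s-12) + B/(s+6). A = 1/18, B = -1/18. f(t) = (e^(12t) - e^(-6t))/18

Final answer: (e^(12t) - e^(-6t))/18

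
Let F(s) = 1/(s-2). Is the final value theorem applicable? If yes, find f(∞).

sF(s) = s/(s-2) has a pole at s = 2 in the right half-plane. Theorem does NOT apply (unstable system; f(t) = e^(2t) grows without bound).

Final answer: Not applicable (unstable)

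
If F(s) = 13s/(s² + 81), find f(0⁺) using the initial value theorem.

f(0⁺) = lim_{s→∞} s·13s/(s² + 81) = lim_{s→∞} 13s²/(s² + 81) = 13

Final answer: 13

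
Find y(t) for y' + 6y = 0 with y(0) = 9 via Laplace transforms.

L{y'} + 6L{y} = 0. sY - 9 + 6Y = 0. Y(s+6) = 9. Y = 9/(s+6)

Final answer: y(t) = 9e^(-6t)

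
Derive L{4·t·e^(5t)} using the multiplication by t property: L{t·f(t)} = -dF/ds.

Using L{t^n·e^(at)} = n!/(s-a)^(n+1), L{t·e^(5t)} = 1/(s-5)^2, so L{4·t·e^(5t)} = 4·1/(s-5)^2 = 4/(s-5)^2

Final answer: 4/(s-5)^2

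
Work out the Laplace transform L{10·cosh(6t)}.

L{cosh(ωt)} = s/(s² - ω²), so L{cosh(6t)} = s/(s² - 36). Then L{10·cosh(6t)} = 10·s/(s² - 36) = 10s/(s² - 36)

Final answer: 10s/(s² - 36)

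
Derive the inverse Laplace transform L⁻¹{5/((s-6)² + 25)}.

Using frequency shift, L⁻¹{5/((s-6)² + 25)} = e^(6t)·sin(5t)

Final answer: e^(6t)·sin(5t)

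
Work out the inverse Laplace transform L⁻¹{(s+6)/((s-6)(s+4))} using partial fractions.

Using partial fractions, f(t) = (12e^(6t) - 2e^(-4t))/10

Final answer: (12e^(6t) - 2e^(-4t))/10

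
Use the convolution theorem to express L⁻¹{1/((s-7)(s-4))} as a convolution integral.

1/((s-7)(s-4)) = (1/(s-7))·(1/(s-4)) = L{e^(7t)}·L{e^(4t)}. So f(t) = e^(7t)*e^(4t) = ∫₀ᵗ e^(7τ)·e^(4(t-τ)) dτ

Final answer: ∫₀ᵗ e^(7τ)·e^(4(t-τ)) dτ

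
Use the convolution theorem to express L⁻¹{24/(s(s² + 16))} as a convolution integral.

24/(s(s² + 16)) = (1/s)·(24/(s² + 16)) = L{1}·L{6·sin(4t)}. So f(t) = 1*(6·sin(4t)) = ∫₀ᵗ 6·sin(4τ) dτ

Final answer: ∫₀ᵗ 6·sin(4τ) dτ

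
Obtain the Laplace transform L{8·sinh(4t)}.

L{sinh(ωt)} = ω/(s² - ω²), so L{sinh(4t)} = 4/(s² - 16). Then L{8·sinh(4t)} = 8·4/(s² - 16) = 32/(s² - 16)

Final answer: 32/(s² - 16)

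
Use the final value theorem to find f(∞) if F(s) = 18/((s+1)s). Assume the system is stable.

f(∞) = lim_{s→0} sF(s) = lim_{s→0} 18/(s+1) = 18

Final answer: 18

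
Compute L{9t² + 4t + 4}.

L{9t² + 4t + 4} = 9·2/s³ + 4/s² + 4/s = 18/s³ + 4/s² + 4/s

Final answer: 18/s³ + 4/s² + 4/s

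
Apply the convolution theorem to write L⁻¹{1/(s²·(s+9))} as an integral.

1/(s²·(s+9)) = (1/s^2)·(1/(s+9)) = L{t}·L{e^(-9t)}. So f(t) = t*e^(-9t) = ∫₀ᵗ τ·e^(-9(t-τ)) dτ

Final answer: ∫₀ᵗ τ·e^(-9(t-τ)) dτ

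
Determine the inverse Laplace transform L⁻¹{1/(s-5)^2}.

L⁻¹{n!/(s-a)^(n+1)} = t^n·e^(at), so L⁻¹{1/(s-5)^2} = t·e^(5t)

Final answer: t·e^(5t)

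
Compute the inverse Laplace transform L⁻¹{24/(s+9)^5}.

L⁻¹{n!/(s-a)^(n+1)} = t^n·e^(at), so L⁻¹{24/(s+9)^5} = t^4·e^(-9t)

Final answer: t^4·e^(-9t)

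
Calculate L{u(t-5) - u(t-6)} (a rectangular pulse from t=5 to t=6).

L{u(t-a)} = e^(-as)/s. L{u(t-5) - u(t-6)} = (e^(-5s) - e^(-6s))/s

Final answer: (e^(-5s) - e^(-6s))/s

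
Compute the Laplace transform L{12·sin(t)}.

L{sin(ωt)} = ω/(s² + ω²), so L{sin(t)} = 1/(s² + 1). Then L{12·sin(t)} = 12·1/(s² + 1) = 12/(s² + 1)

Final answer: 12/(s² + 1)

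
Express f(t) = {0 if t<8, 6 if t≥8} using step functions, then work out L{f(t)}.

f(t) = 6·u(t-8). L{u(t-8)} = e^(-8s)/s, so L{f(t)} = 6·e^(-8s)/s

Final answer: 6·e^(-8s)/s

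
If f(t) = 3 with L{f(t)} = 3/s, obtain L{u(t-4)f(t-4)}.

Time shift theorem: L{u(t-a)f(t-a)} = e^(-as)F(s). Here a=4, F(s) = 3/s, so L{u(t-4)f(t-4)} = e^(-4s)·3/s

Final answer: e^(-4s)·3/s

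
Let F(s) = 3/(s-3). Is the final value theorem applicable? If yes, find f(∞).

sF(s) = 3s/(s-3) has a pole at s = 3 in the right half-plane. Theorem does NOT apply (unstable system; f(t) = 3·e^(3t) grows without bound).

Final answer: Not applicable (unstable)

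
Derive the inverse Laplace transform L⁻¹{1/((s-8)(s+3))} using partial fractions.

Decompose: A/(s-8) + B/(s+3). A = 1/11, B = -1/11. f(t) = (e^(8t) - e^(-3t))/11

Final answer: (e^(8t) - e^(-3t))/11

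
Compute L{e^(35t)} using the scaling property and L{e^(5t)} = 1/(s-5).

Using L{f(at)} = (1/a)F(s/a) with a=7 and f(t) = e^(5t): L{e^(35t)} = (1/7) · 1/((s/7)-5) = (1/7) · 7/(s-35) = 1/(s-35)

Final answer: 1/(s-35)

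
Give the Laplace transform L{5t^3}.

L{5t^3} = 5 · L{t^3} = 5 · 6/s^4 = 30/s^4

Final answer: 30/s^4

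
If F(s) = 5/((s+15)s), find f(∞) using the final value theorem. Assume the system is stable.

f(∞) = lim_{s→0} sF(s) = lim_{s→0} 5/(s+15) = 1/3

Final answer: 1/3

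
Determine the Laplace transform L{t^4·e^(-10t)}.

L{t^n·e^(at)} = n!/(s-a)^(n+1), so L{t^4·e^(-10t)} = 24/(s+10)^5

Final answer: 24/(s+10)^5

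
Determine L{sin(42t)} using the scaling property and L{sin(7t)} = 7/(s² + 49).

Using L{f(at)} = (1/a)F(s/a) with a=6: L{sin(42t)} = (1/6) · 7/((s/6)² + 49) = (1/6) · 7·36/(s² + 1764) = 42/(s² + 1764)

Final answer: 42/(s² + 1764)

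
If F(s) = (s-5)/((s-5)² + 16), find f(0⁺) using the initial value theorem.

f(0⁺) = lim_{s→∞} sF(s) = lim_{s→∞} s(s-5)/((s-5)² + 16) = 1

Final answer: 1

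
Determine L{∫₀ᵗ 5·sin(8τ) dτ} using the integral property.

L{∫₀ᵗ f(τ)dτ} = F(s)/s with F(s) = 40/(s² + 64), so the result is (40/(s² + 64))/s = 40/(s(s² + 64))

Final answer: 40/(s(s² + 64))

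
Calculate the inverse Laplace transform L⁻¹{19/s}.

L⁻¹{c/s} = c, so L⁻¹{19/s} = 19

Final answer: 19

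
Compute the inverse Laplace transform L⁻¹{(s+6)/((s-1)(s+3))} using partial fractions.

Using partial fractions, f(t) = (7e^t - 3e^(-3t))/4

Final answer: (7e^t - 3e^(-3t))/4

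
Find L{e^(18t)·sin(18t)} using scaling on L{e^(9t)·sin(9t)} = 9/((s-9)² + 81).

Scaling with a=2: L{e^(18t)·sin(18t)} = (1/2) · 9/((s/2-9)² + 81). Simplifying: 18/((s-18)² + 324)

Final answer: 18/((s-18)² + 324)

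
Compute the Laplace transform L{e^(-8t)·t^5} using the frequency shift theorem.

L{e^(at)·t^n} = n!/(s-a)^(n+1), so L{e^(-8t)·t^5} = 120/(s+8)^6

Final answer: 120/(s+8)^6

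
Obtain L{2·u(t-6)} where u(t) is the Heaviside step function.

L{u(t-a)} = e^(-as)/s. Here a=6, so L{u(t-6)} = e^(-6s)/s, and L{2·u(t-6)} = 2·e^(-6s)/s

Final answer: 2·e^(-6s)/s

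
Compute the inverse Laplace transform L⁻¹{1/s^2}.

L⁻¹{n!/s^(n+1)} = t^n with n=1. So L⁻¹{1/s^2} = t

Final answer: t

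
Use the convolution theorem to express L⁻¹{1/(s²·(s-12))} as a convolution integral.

1/(s²·(s-12)) = (1/s^2)·(1/(s-12)) = L{t}·L{e^(12t)}. So f(t) = t*e^(12t) = ∫₀ᵗ τ·e^(12(t-τ)) dτ

Final answer: ∫₀ᵗ τ·e^(12(t-τ)) dτ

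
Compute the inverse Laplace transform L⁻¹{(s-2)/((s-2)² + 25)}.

Using frequency shift, L⁻¹{(s-2)/((s-2)² + 25)} = e^(2t)·cos(5t)

Final answer: e^(2t)·cos(5t)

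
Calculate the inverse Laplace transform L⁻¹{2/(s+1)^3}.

L⁻¹{n!/(s-a)^(n+1)} = t^n·e^(at), so L⁻¹{2/(s+1)^3} = t^2·e^(-t)

Final answer: t^2·e^(-t)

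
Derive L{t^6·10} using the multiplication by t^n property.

L{10} = 10/s. d^1/ds^1[1/s] = -1/s². d^2/ds^2[1/s] = 2/s^3. d^3/ds^3[1/s] = -6/s^4. d^4/ds^4[1/s] = 24/s^5. d^5/ds^5[1/s] = -120/s^6. d^6/ds^6[1/s] = 720/s^7. So L{t^6} = (-1)^{6}·720/s^7 = 720/s^7. Then L{t^6·10} = 10·720/s^7 = 7200/s^7

Final answer: 7200/s^7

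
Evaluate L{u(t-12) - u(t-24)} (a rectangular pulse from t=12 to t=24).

L{u(t-a)} = e^(-as)/s. L{u(t-12) - u(t-24)} = (e^(-12s) - e^(-24s))/s

Final answer: (e^(-12s) - e^(-24s))/s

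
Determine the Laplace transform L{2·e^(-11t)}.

L{e^(at)} = 1/(s-a), so L{e^(-11t)} = 1/(s+11). Then L{2·e^(-11t)} = 2/(s+11)

Final answer: 2/(s+11)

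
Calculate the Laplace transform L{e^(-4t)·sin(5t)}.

L{e^(at)·sin(ωt)} = ω/((s-a)² + ω²), so L{e^(-4t)·sin(5t)} = 5/((s+4)² + 25)

Final answer: 5/((s+4)² + 25)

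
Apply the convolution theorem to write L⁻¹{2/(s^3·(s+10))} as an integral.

2/(s^3·(s+10)) = (2/s^3)·(1/(s+10)) = L{t^2}·L{e^(-10t)}. So f(t) = t^2*e^(-10t) = ∫₀ᵗ τ^2·e^(-10(t-τ)) dτ

Final answer: ∫₀ᵗ τ^2·e^(-10(t-τ)) dτ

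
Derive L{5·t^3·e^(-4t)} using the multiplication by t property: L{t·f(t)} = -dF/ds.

Using L{t^n·e^(at)} = n!/(s-a)^(n+1), L{t^3·e^(-4t)} = 6/(s+4)^4, so L{5·t^3·e^(-4t)} = 5·6/(s+4)^4 = 30/(s+4)^4

Final answer: 30/(s+4)^4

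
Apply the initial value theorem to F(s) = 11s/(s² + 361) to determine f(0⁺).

f(0⁺) = lim_{s→∞} s·11s/(s² + 361) = lim_{s→∞} 11s²/(s² + 361) = 11

Final answer: 11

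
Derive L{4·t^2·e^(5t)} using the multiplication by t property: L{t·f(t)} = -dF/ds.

Using L{t^n·e^(at)} = n!/(s-a)^(n+1), L{t^2·e^(5t)} = 2/(s-5)^3, so L{4·t^2·e^(5t)} = 4·2/(s-5)^3 = 8/(s-5)^3

Final answer: 8/(s-5)^3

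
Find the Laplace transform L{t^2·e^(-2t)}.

L{t^n·e^(at)} = n!/(s-a)^(n+1), so L{t^2·e^(-2t)} = 2/(s+2)^3

Final answer: 2/(s+2)^3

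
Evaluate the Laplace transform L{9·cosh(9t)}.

L{cosh(ωt)} = s/(s² - ω²), so L{cosh(9t)} = s/(s² - 81). Then L{9·cosh(9t)} = 9·s/(s² - 81) = 9s/(s² - 81)

Final answer: 9s/(s² - 81)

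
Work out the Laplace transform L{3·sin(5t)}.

L{sin(ωt)} = ω/(s² + ω²), so L{sin(5t)} = 5/(s² + 25). Then L{3·sin(5t)} = 3·5/(s² + 25) = 15/(s² + 25)

Final answer: 15/(s² + 25)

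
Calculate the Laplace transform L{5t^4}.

L{5t^4} = 5 · L{t^4} = 5 · 24/s^5 = 120/s^5

Final answer: 120/s^5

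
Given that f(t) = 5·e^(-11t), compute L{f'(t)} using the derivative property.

f(0) = 5, F(s) = 5/(s+11). L{f'(t)} = s·F(s) - f(0) = 5s/(s+11) - 5 = (5s - 5(s+11))/(s+11) = -55/(s+11)

Final answer: -55/(s+11)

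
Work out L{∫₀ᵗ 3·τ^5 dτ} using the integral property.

L{∫₀ᵗ f(τ)dτ} = F(s)/s with f(t) = 3t^5. F(s) = 360/s^6, so L{∫₀ᵗ 3·τ^5 dτ} = (360/s^6)/s = 360/s^7. (Check: ∫₀ᵗ 3·τ^5 dτ = 3t^6/6.)

Final answer: 360/s^7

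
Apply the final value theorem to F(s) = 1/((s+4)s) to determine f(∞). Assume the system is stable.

f(∞) = lim_{s→0} sF(s) = lim_{s→0} 1/(s+4) = 1/4

Final answer: 1/4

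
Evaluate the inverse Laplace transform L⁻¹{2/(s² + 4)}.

L⁻¹{2/(s² + 4)} = sin(2t)

Final answer: sin(2t)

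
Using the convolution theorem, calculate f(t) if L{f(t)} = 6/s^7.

6/s^7 = (6/s)·(1/s^6) = L{6}·L{t^5/120}. By convolution, f(t) = 6*t^5/120 = ∫₀ᵗ 6·τ^5/120 dτ = 6·t^6/720

Final answer: 6·t^6/720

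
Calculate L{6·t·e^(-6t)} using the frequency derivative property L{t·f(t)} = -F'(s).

L{e^(-6t)} = 1/(s+6). By frequency derivative: L{t·e^(-6t)} = -d/ds[1/(s+6)] = -(-1)/(s+6)² = 1/(s+6)². Then L{6·t·e^(-6t)} = 6·1/(s+6)² = 6/(s+6)²

Final answer: 6/(s+6)²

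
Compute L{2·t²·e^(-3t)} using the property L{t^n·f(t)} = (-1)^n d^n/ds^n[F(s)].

L{e^(-3t)} = 1/(s+3). d/ds[1/(s+3)] = -1/(s+3)². d²/ds²[1/(s+3)] = 2/(s+3)³. So L{t²·e^(-3t)} = (-1)² · 2/(s+3)³ = 2/(s+3)³. Then L{2·t²·e^(-3t)} = 2·2/(s+3)³ = 4/(s+3)³

Final answer: 4/(s+3)³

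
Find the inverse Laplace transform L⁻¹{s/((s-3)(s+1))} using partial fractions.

Using partial fractions, f(t) = (3e^(3t) + e^(-t))/4

Final answer: (3e^(3t) + e^(-t))/4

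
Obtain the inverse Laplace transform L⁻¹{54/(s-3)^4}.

L⁻¹{n!/(s-a)^(n+1)} = t^n·e^(at) with n=3, a=3. So L⁻¹{6/(s-3)^4} = t^3·e^(3t), and L⁻¹{54/(s-3)^4} = (54/6)·t^3·e^(3t) = 9·t^3·e^(3t)

Final answer: 9·t^3·e^(3t)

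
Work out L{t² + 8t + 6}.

L{t² + 8t + 6} = 2/s³ + 8/s² + 6/s = 2/s³ + 8/s² + 6/s

Final answer: 2/s³ + 8/s² + 6/s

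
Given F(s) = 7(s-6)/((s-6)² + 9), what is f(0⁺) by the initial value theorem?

f(0⁺) = lim_{s→∞} sF(s) = lim_{s→∞} 7s(s-6)/((s-6)² + 9) = 7

Final answer: 7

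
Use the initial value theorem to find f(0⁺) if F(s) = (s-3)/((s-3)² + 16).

f(0⁺) = lim_{s→∞} sF(s) = lim_{s→∞} s(s-3)/((s-3)² + 16) = 1

Final answer: 1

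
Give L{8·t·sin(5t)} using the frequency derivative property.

L{sin(5t)} = 5/(s² + 25). By L{t·f(t)} = -F'(s): -d/ds[5/(s² + 25)] = -(5)·(-2s)/(s² + 25)² = 10s/(s² + 25)². Then L{8·t·sin(5t)} = 8·10s/(s² + 25)² = 80s/(s² + 25)²

Final answer: 80s/(s² + 25)²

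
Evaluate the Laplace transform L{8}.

L{8} = 8 · L{1} = 8/s

Final answer: 8/s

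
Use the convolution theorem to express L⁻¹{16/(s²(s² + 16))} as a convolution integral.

16/(s²(s² + 16)) = (1/s²)·(16/(s² + 16)) = L{t}·L{4·sin(4t)}. So f(t) = t*(4·sin(4t)) = ∫₀ᵗ 4τ·sin(4(t-τ)) dτ

Final answer: ∫₀ᵗ 4τ·sin(4(t-τ)) dτ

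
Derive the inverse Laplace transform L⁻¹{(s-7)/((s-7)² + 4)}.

Using frequency shift, L⁻¹{(s-7)/((s-7)² + 4)} = e^(7t)·cos(2t)

Final answer: e^(7t)·cos(2t)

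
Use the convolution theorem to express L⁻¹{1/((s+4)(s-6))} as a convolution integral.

1/((s+4)(s-6)) = (1/(s+4))·(1/(s-6)) = L{e^(-4t)}·L{e^(6t)}. So f(t) = e^(-4t)*e^(6t) = ∫₀ᵗ e^(-4τ)·e^(6(t-τ)) dτ

Final answer: ∫₀ᵗ e^(-4τ)·e^(6(t-τ)) dτ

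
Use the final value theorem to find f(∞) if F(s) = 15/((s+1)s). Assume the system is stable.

f(∞) = lim_{s→0} sF(s) = lim_{s→0} 15/(s+1) = 15

Final answer: 15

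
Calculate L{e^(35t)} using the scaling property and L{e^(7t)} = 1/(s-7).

Using L{f(at)} = (1/a)F(s/a) with a=5 and f(t) = e^(7t): L{e^(35t)} = (1/5) · 1/((s/5)-7) = (1/5) · 5/(s-35) = 1/(s-35)

Final answer: 1/(s-35)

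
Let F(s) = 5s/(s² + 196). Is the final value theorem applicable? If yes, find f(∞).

The final value theorem requires all poles of sF(s) in the left half-plane. sF(s) = 5s²/(s² + 196) has poles at s = ±14i (imaginary axis). Theorem does NOT apply (oscillatory system).

Final answer: Not applicable (oscillatory)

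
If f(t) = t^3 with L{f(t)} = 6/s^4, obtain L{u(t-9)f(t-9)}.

Time shift theorem: L{u(t-a)f(t-a)} = e^(-as)F(s). Here a=9, F(s) = 6/s^4, so L{u(t-9)f(t-9)} = e^(-9s)·6/s^4

Final answer: e^(-9s)·6/s^4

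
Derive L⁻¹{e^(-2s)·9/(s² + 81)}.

L⁻¹{9/(s² + 81)} = sin(9t). By the time shift theorem, L⁻¹{e^(-as)F(s)} = u(t-a)f(t-a) with a=2, so L⁻¹{e^(-2s)·9/(s² + 81)} = u(t-2)·sin(9(t-2))

Final answer: u(t-2)·sin(9(t-2))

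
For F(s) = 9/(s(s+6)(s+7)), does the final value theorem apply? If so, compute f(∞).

Poles of sF(s) = 9/((s+6)(s+7)) are at s = -6 and s = -7, both in the left half-plane. Theorem applies. f(∞) = lim_{s→0} sF(s) = 9/(6·7) = 3/14

Final answer: 3/14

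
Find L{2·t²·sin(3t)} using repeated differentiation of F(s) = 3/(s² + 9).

F(s) = 3/(s² + 9). F'(s) = -6s/(s² + 9)². F''(s) = -6(9 - 3s²)/(s² + 9)³ = (18s² - 54)/(s² + 9)³. So L{t²·sin(3t)} = (-1)² F''(s) = (18s² - 54)/(s² + 9)³. Then L{2·t²·sin(3t)} = 2·(18s² - 54)/(s² + 9)³ = (36s² - 108)/(s² + 9)³

Final answer: (36s² - 108)/(s² + 9)³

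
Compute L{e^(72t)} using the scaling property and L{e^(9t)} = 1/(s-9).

Using L{f(at)} = (1/a)F(s/a) with a=8 and f(t) = e^(9t): L{e^(72t)} = (1/8) · 1/((s/8)-9) = (1/8) · 8/(s-72) = 1/(s-72)

Final answer: 1/(s-72)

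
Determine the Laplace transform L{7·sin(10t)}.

L{sin(ωt)} = ω/(s² + ω²), so L{sin(10t)} = 10/(s² + 100). Then L{7·sin(10t)} = 7·10/(s² + 100) = 70/(s² + 100)

Final answer: 70/(s² + 100)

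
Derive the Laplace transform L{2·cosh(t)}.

L{cosh(ωt)} = s/(s² - ω²), so L{cosh(t)} = s/(s² - 1). Then L{2·cosh(t)} = 2·s/(s² - 1) = 2s/(s² - 1)

Final answer: 2s/(s² - 1)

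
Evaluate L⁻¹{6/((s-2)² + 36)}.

Form: b/((s-a)² + b²) → e^(at)sin(bt). With a=2, b=6

Final answer: e^(2t)·sin(6t)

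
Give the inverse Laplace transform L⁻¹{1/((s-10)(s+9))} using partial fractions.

Decompose: A/(s-10) + B/(s+9). A = 1/19, B = -1/19. f(t) = (e^(10t) - e^(-9t))/19

Final answer: (e^(10t) - e^(-9t))/19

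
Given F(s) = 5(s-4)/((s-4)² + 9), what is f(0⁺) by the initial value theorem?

f(0⁺) = lim_{s→∞} sF(s) = lim_{s→∞} 5s(s-4)/((s-4)² + 9) = 5

Final answer: 5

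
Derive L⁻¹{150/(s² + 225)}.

This is the form c·a/(s² + a²) with a = 15, c = 10. L⁻¹ = 10·sin(15t)

Final answer: 10·sin(15t)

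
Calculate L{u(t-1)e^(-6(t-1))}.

u(t-a)f(t-a) with f(t)=e^(-6t). L{e^(-6t)} = 1/(s+6). By time shift: e^(-s)/(s+6)

Final answer: e^(-s)/(s+6)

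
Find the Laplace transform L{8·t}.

L{t^n} = n!/s^(n+1), so L{t} = 1/s^2. Then L{8·t} = 8·1/s^2 = 8/s^2

Final answer: 8/s^2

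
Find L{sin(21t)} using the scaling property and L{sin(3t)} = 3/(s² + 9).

Using L{f(at)} = (1/a)F(s/a) with a=7: L{sin(21t)} = (1/7) · 3/((s/7)² + 9) = (1/7) · 3·49/(s² + 441) = 21/(s² + 441)

Final answer: 21/(s² + 441)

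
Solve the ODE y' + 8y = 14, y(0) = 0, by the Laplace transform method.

sY + 8Y = 14/s. Y = 14/(s(s+8)). Partial fractions: Y = 7/4/s - 7/4/(s+8)

Final answer: y(t) = 7/4(1 - e^(-8t))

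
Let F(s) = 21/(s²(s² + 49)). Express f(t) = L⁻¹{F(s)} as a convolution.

21/(s²(s² + 49)) = (1/s²)·(21/(s² + 49)) = L{t}·L{3·sin(7t)}. So f(t) = t*(3·sin(7t)) = ∫₀ᵗ 3τ·sin(7(t-τ)) dτ

Final answer: ∫₀ᵗ 3τ·sin(7(t-τ)) dτ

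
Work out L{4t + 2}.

L{4t + 2} = 4·L{t} + 2·L{1} = 4/s² + 2/s

Final answer: 4/s² + 2/s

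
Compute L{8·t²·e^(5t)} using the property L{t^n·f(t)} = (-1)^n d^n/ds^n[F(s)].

L{e^(5t)} = 1/(s-5). d/ds[1/(s-5)] = -1/(s-5)². d²/ds²[1/(s-5)] = 2/(s-5)³. So L{t²·e^(5t)} = (-1)² · 2/(s-5)³ = 2/(s-5)³. Then L{8·t²·e^(5t)} = 8·2/(s-5)³ = 16/(s-5)³

Final answer: 16/(s-5)³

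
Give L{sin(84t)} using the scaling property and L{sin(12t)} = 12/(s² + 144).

Using L{f(at)} = (1/a)F(s/a) with a=7: L{sin(84t)} = (1/7) · 12/((s/7)² + 144) = (1/7) · 12·49/(s² + 7056) = 84/(s² + 7056)

Final answer: 84/(s² + 7056)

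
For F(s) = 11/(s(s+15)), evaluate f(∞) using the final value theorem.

f(∞) = lim_{s→0} s·11/(s(s+15)) = lim_{s→0} 11/(s+15) = 11/15 = 11/15

Final answer: 11/15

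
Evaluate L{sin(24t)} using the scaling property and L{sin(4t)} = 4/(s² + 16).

Using L{f(at)} = (1/a)F(s/a) with a=6: L{sin(24t)} = (1/6) · 4/((s/6)² + 16) = (1/6) · 4·36/(s² + 576) = 24/(s² + 576)

Final answer: 24/(s² + 576)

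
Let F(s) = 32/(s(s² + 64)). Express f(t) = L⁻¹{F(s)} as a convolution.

32/(s(s² + 64)) = (1/s)·(32/(s² + 64)) = L{1}·L{4·sin(8t)}. So f(t) = 1*(4·sin(8t)) = ∫₀ᵗ 4·sin(8τ) dτ

Final answer: ∫₀ᵗ 4·sin(8τ) dτ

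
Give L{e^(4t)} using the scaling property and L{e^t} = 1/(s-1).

Using L{f(at)} = (1/a)F(s/a) with a=4 and f(t) = e^t: L{e^(4t)} = (1/4) · 1/((s/4)-1) = (1/4) · 4/(s-4) = 1/(s-4)

Final answer: 1/(s-4)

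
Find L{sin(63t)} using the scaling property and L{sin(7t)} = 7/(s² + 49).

Using L{f(at)} = (1/a)F(s/a) with a=9: L{sin(63t)} = (1/9) · 7/((s/9)² + 49) = (1/9) · 7·81/(s² + 3969) = 63/(s² + 3969)

Final answer: 63/(s² + 3969)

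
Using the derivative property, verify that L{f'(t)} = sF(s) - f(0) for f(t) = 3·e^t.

f'(t) = 3e^t. Direct: L{f'(t)} = 3/(s-1). Property: s·3/(s-1) - 3 = (3s - 3(s-1))/(s-1) = 3/(s-1). ✓

Final answer: 3/(s-1)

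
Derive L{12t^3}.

L{t^n} = n!/s^(n+1). So L{12t^3} = 12·3!/s^4 = 72/s^4

Final answer: 72/s^4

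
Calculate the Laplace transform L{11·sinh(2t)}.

L{sinh(ωt)} = ω/(s² - ω²), so L{sinh(2t)} = 2/(s² - 4). Then L{11·sinh(2t)} = 11·2/(s² - 4) = 22/(s² - 4)

Final answer: 22/(s² - 4)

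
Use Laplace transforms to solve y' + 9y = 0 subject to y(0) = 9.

L{y'} + 9L{y} = 0. sY - 9 + 9Y = 0. Y(s+9) = 9. Y = 9/(s+9)

Final answer: y(t) = 9e^(-9t)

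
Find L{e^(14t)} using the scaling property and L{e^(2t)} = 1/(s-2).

Using L{f(at)} = (1/a)F(s/a) with a=7 and f(t) = e^(2t): L{e^(14t)} = (1/7) · 1/((s/7)-2) = (1/7) · 7/(s-14) = 1/(s-14)

Final answer: 1/(s-14)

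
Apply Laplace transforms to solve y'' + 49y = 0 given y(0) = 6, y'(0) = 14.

L{y''} + 49L{y} = 0. s²Y - 6s - 14 + 49Y = 0. Y(s² + 49) = 6s + 14. Y = (6s + 14)/(s² + 49). Inverting: y(t) = 6cos(7t) + 2sin(7t)

Final answer: y(t) = 6cos(7t) + 2sin(7t)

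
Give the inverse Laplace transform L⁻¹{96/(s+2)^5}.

L⁻¹{n!/(s-a)^(n+1)} = t^n·e^(at) with n=4, a=-2. So L⁻¹{24/(s+2)^5} = t^4·e^(-2t), and L⁻¹{96/(s+2)^5} = (96/24)·t^4·e^(-2t) = 4·t^4·e^(-2t)

Final answer: 4·t^4·e^(-2t)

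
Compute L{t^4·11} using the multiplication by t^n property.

L{11} = 11/s. d^1/ds^1[1/s] = -1/s². d^2/ds^2[1/s] = 2/s^3. d^3/ds^3[1/s] = -6/s^4. d^4/ds^4[1/s] = 24/s^5. So L{t^4} = (-1)^{4}·24/s^5 = 24/s^5. Then L{t^4·11} = 11·24/s^5 = 264/s^5

Final answer: 264/s^5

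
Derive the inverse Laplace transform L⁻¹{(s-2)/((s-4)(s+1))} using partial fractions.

Using partial fractions, f(t) = (2e^(4t) + 3e^(-t))/5

Final answer: (2e^(4t) + 3e^(-t))/5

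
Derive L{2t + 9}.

L{2t + 9} = 2·L{t} + 9·L{1} = 2/s² + 9/s

Final answer: 2/s² + 9/s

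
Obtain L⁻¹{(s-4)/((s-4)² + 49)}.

Using frequency shift: L⁻¹{(s-a)/((s-a)² + b²)} = e^(at)cos(bt). Here a=4, b=7

Final answer: e^(4t)·cos(7t)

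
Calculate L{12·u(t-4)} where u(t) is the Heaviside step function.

L{u(t-a)} = e^(-as)/s. Here a=4, so L{u(t-4)} = e^(-4s)/s, and L{12·u(t-4)} = 12·e^(-4s)/s

Final answer: 12·e^(-4s)/s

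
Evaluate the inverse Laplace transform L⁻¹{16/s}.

L⁻¹{c/s} = c, so L⁻¹{16/s} = 16

Final answer: 16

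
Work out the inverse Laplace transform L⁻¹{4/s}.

L⁻¹{c/s} = c, so L⁻¹{4/s} = 4

Final answer: 4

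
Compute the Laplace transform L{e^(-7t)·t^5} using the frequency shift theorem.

L{e^(at)·t^n} = n!/(s-a)^(n+1), so L{e^(-7t)·t^5} = 120/(s+7)^6

Final answer: 120/(s+7)^6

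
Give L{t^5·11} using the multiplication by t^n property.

L{11} = 11/s. d^1/ds^1[1/s] = -1/s². d^2/ds^2[1/s] = 2/s^3. d^3/ds^3[1/s] = -6/s^4. d^4/ds^4[1/s] = 24/s^5. d^5/ds^5[1/s] = -120/s^6. So L{t^5} = (-1)^{5}·-120/s^6 = 120/s^6. Then L{t^5·11} = 11·120/s^6 = 1320/s^6

Final answer: 1320/s^6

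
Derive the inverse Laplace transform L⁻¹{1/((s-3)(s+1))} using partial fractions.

Decompose: A/(s-3) + B/(s+1). A = 1/4, B = -1/4. f(t) = (e^(3t) - e^(-t))/4

Final answer: (e^(3t) - e^(-t))/4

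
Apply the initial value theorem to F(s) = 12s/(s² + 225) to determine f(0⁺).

f(0⁺) = lim_{s→∞} s·12s/(s² + 225) = lim_{s→∞} 12s²/(s² + 225) = 12

Final answer: 12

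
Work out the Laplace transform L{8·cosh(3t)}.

L{cosh(ωt)} = s/(s² - ω²), so L{cosh(3t)} = s/(s² - 9). Then L{8·cosh(3t)} = 8·s/(s² - 9) = 8s/(s² - 9)

Final answer: 8s/(s² - 9)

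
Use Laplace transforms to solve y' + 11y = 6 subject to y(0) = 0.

sY + 11Y = 6/s. Y = 6/(s(s+11)). Partial fractions: Y = 6/11/s - 6/11/(s+11)

Final answer: y(t) = 6/11(1 - e^(-11t))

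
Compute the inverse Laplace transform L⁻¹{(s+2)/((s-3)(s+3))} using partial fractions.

Using partial fractions, f(t) = (5e^(3t) + e^(-3t))/6

Final answer: (5e^(3t) + e^(-3t))/6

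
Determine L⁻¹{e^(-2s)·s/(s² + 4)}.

L⁻¹{s/(s² + 4)} = cos(2t). By the time shift theorem, L⁻¹{e^(-as)F(s)} = u(t-a)f(t-a) with a=2, so L⁻¹{e^(-2s)·s/(s² + 4)} = u(t-2)·cos(2(t-2))

Final answer: u(t-2)·cos(2(t-2))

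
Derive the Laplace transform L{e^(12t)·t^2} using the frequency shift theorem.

L{e^(at)·t^n} = n!/(s-a)^(n+1), so L{e^(12t)·t^2} = 2/(s-12)^3

Final answer: 2/(s-12)^3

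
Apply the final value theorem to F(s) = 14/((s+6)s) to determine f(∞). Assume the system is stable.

f(∞) = lim_{s→0} sF(s) = lim_{s→0} 14/(s+6) = 7/3

Final answer: 7/3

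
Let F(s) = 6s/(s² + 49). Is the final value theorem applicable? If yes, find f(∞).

The final value theorem requires all poles of sF(s) in the left half-plane. sF(s) = 6s²/(s² + 49) has poles at s = ±7i (imaginary axis). Theorem does NOT apply (oscillatory system).

Final answer: Not applicable (oscillatory)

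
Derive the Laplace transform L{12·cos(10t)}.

L{cos(ωt)} = s/(s² + ω²), so L{cos(10t)} = s/(s² + 100). Then L{12·cos(10t)} = 12·s/(s² + 100) = 12s/(s² + 100)

Final answer: 12s/(s² + 100)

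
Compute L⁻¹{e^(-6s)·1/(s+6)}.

L⁻¹{1/(s+6)} = e^(-6t). By the time shift theorem, L⁻¹{e^(-as)F(s)} = u(t-a)f(t-a) with a=6, so L⁻¹{e^(-6s)·1/(s+6)} = u(t-6)·e^(-6(t-6))

Final answer: u(t-6)·e^(-6(t-6))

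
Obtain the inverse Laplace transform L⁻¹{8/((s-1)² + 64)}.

Using frequency shift, L⁻¹{8/((s-1)² + 64)} = e^t·sin(8t)

Final answer: e^t·sin(8t)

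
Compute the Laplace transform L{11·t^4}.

L{t^n} = n!/s^(n+1), so L{t^4} = 24/s^5. Then L{11·t^4} = 11·24/s^5 = 264/s^5

Final answer: 264/s^5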